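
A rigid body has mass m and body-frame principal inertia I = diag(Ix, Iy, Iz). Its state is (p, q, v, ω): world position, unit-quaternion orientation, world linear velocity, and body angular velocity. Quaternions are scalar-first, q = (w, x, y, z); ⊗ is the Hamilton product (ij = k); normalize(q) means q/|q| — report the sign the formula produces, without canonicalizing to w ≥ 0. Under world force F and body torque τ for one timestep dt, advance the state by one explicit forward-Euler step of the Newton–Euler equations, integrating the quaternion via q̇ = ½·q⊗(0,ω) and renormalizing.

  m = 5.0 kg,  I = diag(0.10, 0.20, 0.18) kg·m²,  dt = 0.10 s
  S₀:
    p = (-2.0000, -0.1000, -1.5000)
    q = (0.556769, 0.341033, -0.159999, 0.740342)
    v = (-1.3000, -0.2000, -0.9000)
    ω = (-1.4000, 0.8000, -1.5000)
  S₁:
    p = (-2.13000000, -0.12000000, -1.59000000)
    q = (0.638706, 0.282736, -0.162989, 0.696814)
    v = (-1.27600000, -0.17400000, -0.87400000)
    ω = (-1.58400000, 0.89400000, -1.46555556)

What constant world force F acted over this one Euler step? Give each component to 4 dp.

F = (1.2000, 1.3000, 1.3000)

v₁ − v₀ = (0.02400000, 0.02600000, 0.02600000)
F = m·Δv/dt = (1.2000, 1.3000, 1.3000)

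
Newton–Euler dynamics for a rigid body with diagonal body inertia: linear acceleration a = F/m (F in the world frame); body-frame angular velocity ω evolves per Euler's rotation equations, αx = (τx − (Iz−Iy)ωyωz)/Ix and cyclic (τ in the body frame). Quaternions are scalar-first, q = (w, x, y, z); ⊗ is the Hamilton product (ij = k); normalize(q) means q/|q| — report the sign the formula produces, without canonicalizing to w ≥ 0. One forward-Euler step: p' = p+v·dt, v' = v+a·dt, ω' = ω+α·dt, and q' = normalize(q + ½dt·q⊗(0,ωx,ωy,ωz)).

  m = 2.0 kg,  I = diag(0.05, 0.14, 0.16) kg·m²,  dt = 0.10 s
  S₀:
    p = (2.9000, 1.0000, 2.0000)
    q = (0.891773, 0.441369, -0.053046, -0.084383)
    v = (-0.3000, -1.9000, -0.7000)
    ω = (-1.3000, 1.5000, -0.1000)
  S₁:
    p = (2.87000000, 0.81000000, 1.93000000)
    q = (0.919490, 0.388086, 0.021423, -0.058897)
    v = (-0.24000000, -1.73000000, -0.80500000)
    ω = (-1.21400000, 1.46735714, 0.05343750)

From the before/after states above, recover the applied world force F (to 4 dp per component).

F = (1.2000, 3.4000, -2.1000)

v₁ − v₀ = (0.06000000, 0.17000000, -0.10500000)
m·(v₁−v₀)/dt = (1.2000, 3.4000, -2.1000)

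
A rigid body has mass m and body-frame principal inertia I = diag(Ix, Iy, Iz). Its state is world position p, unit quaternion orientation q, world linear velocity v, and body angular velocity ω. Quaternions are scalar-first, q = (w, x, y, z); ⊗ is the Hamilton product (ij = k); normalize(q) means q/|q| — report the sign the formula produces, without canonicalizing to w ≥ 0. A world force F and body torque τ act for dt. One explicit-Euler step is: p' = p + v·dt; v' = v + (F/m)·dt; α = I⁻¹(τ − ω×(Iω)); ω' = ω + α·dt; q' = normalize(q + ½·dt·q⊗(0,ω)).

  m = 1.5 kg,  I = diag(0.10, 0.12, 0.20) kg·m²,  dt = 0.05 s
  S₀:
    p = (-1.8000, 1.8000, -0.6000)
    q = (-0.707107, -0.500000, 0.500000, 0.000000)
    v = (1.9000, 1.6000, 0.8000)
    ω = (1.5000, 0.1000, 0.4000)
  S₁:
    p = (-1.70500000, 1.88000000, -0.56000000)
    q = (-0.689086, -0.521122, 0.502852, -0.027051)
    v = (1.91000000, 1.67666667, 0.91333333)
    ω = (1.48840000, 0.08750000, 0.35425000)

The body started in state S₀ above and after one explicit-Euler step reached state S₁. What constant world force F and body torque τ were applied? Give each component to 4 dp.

F = (0.3000, 2.3000, 3.4000)
τ = (-0.0200, -0.0900, -0.1800)

Δv = v₁−v₀ = (0.01000000, 0.07666667, 0.11333333)
F = m·Δv/dt = (0.3000, 2.3000, 3.4000)
rate change Δω = (-0.01160000, -0.01250000, -0.04575000)
applied torque τ = (-0.0200, -0.0900, -0.1800)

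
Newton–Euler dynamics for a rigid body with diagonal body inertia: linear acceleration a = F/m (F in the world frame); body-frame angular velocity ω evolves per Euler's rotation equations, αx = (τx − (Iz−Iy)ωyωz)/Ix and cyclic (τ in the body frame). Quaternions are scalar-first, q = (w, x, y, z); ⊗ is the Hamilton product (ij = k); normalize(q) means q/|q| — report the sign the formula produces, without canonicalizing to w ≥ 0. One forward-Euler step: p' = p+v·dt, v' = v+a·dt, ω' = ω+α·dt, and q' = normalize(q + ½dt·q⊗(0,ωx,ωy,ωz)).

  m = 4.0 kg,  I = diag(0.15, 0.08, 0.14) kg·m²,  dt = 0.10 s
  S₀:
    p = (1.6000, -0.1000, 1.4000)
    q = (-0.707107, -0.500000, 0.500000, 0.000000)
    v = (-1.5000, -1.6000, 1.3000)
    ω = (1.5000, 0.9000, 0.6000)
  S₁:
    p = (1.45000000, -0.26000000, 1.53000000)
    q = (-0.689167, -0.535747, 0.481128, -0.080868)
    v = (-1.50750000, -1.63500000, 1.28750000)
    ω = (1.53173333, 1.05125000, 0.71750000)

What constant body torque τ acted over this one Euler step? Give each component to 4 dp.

τ = (0.0800, 0.1300, 0.0700)

rate change Δω = (0.03173333, 0.15125000, 0.11750000)
applied torque τ = (0.0800, 0.1300, 0.0700)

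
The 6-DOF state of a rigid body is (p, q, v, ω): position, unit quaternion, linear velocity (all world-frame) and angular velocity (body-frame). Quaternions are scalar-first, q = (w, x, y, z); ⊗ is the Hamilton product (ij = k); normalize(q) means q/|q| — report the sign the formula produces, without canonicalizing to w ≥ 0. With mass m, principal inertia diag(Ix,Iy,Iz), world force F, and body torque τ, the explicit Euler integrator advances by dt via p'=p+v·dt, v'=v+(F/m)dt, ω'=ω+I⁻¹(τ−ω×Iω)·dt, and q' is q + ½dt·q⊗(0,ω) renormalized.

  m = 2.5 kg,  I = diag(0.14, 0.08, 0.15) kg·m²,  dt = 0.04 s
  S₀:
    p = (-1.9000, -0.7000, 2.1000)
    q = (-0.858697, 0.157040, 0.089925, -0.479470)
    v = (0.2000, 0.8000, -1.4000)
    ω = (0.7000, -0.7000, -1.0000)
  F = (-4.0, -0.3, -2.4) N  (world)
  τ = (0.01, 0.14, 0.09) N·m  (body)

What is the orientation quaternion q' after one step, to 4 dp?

Hamilton product q⊗(0,ω) = (-0.5264505, -1.0266419, 0.4224989, 0.6858215)
updated quaternion q' = (-0.8689, 0.1365, 0.0983, -0.4656)

q' = (-0.8689, 0.1365, 0.0983, -0.4656)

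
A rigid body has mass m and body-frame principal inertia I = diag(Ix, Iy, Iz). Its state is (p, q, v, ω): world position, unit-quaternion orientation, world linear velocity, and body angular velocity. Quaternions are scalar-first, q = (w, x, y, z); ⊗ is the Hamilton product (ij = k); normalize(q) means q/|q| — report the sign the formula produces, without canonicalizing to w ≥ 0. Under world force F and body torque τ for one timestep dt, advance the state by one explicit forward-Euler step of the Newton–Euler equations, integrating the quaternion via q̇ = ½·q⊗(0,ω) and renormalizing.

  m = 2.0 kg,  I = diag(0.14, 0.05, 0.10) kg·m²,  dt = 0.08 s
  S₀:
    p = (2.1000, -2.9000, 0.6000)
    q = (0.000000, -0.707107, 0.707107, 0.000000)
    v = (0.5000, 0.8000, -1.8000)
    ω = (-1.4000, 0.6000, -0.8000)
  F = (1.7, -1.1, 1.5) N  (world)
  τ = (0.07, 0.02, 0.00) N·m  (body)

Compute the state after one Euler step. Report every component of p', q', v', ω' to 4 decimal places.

p' = (2.1400, -2.8360, 0.4560)
q' = (-0.0564, -0.7280, 0.6829, 0.0226)
v' = (0.5680, 0.7560, -1.7400)
ω' = (-1.3463, 0.5603, -0.8605)

angular accel α = (0.6714, -0.4960, -0.7560)
ω + α·dt = (-1.3463, 0.5603, -0.8605)
2q̇ = q⊗(0,ω) = (-1.4142140, -0.5656856, -0.5656856, 0.5656856)
updated quaternion q' = (-0.0564, -0.7280, 0.6829, 0.0226)
p' = p + v·dt = (2.1400, -2.8360, 0.4560)
v' = v + a·dt = (0.5680, 0.7560, -1.7400)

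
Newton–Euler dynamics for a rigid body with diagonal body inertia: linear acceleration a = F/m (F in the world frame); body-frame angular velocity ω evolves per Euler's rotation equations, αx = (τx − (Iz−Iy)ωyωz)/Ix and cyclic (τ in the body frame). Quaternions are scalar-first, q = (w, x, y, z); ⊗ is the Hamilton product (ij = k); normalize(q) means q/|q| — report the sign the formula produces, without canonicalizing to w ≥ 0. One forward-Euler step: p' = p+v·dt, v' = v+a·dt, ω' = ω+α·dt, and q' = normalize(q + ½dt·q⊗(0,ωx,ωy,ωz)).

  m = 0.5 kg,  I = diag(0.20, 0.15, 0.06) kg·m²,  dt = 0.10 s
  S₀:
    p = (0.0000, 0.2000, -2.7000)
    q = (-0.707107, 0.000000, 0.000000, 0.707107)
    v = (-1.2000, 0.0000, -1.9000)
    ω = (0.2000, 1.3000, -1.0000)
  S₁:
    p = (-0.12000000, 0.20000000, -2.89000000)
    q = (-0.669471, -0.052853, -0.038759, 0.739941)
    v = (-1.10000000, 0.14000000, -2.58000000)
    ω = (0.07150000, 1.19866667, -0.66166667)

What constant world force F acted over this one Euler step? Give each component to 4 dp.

v₁ − v₀ = (0.10000000, 0.14000000, -0.68000000)
m·(v₁−v₀)/dt = (0.5000, 0.7000, -3.4000)

F = (0.5000, 0.7000, -3.4000)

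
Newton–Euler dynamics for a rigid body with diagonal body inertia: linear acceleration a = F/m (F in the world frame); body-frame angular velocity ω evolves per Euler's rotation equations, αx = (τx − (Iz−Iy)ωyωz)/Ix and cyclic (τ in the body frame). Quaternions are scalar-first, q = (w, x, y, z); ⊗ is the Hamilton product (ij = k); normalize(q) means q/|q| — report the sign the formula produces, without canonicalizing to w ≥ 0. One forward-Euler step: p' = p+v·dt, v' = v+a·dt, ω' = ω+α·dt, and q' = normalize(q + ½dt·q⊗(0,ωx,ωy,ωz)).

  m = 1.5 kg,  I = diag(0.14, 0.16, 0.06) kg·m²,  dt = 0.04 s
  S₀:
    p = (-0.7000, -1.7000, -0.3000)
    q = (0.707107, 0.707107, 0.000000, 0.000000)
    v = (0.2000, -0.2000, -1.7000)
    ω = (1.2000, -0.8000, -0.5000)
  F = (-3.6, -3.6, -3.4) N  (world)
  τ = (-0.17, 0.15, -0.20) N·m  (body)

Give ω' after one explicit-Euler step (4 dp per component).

ω' = (1.1629, -0.7505, -0.6205)

precession coupling ω×(Iω) = (-0.0400, -0.0480, -0.0192)
α = I⁻¹(τ − ω×Iω) = (-0.9286, 1.2375, -3.0133)
ω' = ω + α·dt = (1.1629, -0.7505, -0.6205)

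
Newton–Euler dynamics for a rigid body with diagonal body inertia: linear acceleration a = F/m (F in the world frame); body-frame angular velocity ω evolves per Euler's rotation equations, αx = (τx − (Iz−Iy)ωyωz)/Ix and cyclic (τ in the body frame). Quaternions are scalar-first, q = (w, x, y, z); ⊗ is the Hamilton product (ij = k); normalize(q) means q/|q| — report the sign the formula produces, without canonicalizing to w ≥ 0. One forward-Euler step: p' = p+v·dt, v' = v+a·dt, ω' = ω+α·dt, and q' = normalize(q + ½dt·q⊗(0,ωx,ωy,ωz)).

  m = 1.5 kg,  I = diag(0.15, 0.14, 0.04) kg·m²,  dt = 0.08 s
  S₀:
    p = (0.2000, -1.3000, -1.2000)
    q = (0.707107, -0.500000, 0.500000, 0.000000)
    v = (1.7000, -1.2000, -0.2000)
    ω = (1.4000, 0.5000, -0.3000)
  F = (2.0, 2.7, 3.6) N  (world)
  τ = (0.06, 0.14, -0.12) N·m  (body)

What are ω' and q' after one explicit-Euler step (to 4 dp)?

ω' = (1.4240, 0.6064, -0.5260)
q' = (0.7238, -0.4655, 0.5072, -0.0464)

precession coupling ω×(Iω) = (0.0150, -0.0462, -0.0070)
angular accel α = (0.3000, 1.3300, -2.8250)
ω' = ω + α·dt = (1.4240, 0.6064, -0.5260)
q⊗(0,ω) = (0.4500000, 0.8399498, 0.2035535, -1.1621321)
q + ½dt·q⊗(0,ω), renormalized = (0.7238, -0.4655, 0.5072, -0.0464)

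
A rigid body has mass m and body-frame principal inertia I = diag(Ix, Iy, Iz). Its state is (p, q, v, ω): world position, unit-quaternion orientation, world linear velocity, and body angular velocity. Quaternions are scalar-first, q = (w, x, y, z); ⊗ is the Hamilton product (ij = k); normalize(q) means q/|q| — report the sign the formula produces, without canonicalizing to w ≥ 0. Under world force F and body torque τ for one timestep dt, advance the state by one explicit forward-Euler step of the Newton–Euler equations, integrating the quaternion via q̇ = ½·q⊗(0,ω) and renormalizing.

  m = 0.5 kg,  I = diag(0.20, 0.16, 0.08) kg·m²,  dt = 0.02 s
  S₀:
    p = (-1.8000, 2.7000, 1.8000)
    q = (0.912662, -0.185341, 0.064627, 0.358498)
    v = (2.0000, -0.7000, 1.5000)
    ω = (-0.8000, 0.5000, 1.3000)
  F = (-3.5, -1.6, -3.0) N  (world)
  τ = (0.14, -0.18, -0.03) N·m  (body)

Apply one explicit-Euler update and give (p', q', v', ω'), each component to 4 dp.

p' = (-1.7600, 2.6860, 1.8300)
q' = (0.9061, -0.1936, 0.0687, 0.3699)
v' = (1.8600, -0.7640, 1.3800)
ω' = (-0.7808, 0.4931, 1.2885)

p + v·dt = (-1.7600, 2.6860, 1.8300)
new velocity v' = (1.8600, -0.7640, 1.3800)
precession coupling ω×(Iω) = (-0.0520, -0.1248, 0.0160)
angular accel α = (0.9600, -0.3450, -0.5750)
new body rate ω' = (-0.7808, 0.4931, 1.2885)
Hamilton product q⊗(0,ω) = (-0.6466337, -0.8253635, 0.4104759, 1.1454917)
updated quaternion q' = (0.9061, -0.1936, 0.0687, 0.3699)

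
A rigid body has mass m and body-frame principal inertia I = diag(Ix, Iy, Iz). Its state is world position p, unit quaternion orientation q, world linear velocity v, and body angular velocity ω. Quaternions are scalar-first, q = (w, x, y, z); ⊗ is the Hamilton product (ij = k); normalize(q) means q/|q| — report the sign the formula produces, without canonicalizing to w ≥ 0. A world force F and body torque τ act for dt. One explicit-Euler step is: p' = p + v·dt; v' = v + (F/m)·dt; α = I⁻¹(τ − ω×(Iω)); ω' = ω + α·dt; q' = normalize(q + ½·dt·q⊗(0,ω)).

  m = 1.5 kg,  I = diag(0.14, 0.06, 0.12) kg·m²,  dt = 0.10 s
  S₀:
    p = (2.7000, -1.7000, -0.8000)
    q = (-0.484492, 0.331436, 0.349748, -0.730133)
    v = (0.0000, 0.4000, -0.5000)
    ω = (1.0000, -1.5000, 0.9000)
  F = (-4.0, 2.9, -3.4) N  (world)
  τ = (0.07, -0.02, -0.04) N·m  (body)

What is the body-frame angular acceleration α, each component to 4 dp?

precession coupling ω×(Iω) = (-0.0810, 0.0180, 0.1200)
α = I⁻¹(τ − ω×Iω) = (1.0786, -0.6333, -1.3333)

α = (1.0786, -0.6333, -1.3333)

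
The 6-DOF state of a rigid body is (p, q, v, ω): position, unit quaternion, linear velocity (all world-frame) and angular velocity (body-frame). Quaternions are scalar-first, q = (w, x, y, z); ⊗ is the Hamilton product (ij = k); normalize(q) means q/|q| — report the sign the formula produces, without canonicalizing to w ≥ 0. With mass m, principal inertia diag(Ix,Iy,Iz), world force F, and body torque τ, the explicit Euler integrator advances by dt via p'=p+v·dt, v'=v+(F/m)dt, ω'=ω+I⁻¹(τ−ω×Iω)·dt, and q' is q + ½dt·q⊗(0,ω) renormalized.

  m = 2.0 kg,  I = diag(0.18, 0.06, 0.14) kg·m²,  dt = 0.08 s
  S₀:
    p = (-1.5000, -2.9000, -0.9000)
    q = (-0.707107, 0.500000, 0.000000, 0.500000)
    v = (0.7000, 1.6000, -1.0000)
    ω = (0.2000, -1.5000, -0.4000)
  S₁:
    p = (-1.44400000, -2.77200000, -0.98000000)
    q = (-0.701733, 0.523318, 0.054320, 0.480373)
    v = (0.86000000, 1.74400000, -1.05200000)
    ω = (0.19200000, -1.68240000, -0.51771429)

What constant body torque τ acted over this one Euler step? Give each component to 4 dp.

rate change Δω = (-0.00800000, -0.18240000, -0.11771429)
τ = I·(Δω/dt) + ω₀×(Iω₀) = (0.0300, -0.1400, -0.1700)

τ = (0.0300, -0.1400, -0.1700)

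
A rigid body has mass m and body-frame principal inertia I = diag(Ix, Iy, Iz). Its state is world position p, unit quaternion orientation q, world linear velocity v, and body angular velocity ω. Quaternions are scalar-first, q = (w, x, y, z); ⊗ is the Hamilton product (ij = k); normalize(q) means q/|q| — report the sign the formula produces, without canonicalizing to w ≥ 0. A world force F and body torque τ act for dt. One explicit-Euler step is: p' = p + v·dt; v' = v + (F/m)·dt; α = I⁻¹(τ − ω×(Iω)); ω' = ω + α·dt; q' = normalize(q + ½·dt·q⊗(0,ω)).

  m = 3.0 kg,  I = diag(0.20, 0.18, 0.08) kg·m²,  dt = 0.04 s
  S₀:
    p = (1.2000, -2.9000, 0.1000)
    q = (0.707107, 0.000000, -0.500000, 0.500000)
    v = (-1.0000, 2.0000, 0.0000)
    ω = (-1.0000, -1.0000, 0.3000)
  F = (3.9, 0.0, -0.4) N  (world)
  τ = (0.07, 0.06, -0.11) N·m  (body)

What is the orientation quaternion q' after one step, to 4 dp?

q' = (0.6938, -0.0071, -0.5239, 0.4940)

Hamilton product q⊗(0,ω) = (-0.6500000, -0.3571070, -1.2071070, -0.2878679)
q' = normalize(q + ½dt·q⊗(0,ω)) = (0.6938, -0.0071, -0.5239, 0.4940)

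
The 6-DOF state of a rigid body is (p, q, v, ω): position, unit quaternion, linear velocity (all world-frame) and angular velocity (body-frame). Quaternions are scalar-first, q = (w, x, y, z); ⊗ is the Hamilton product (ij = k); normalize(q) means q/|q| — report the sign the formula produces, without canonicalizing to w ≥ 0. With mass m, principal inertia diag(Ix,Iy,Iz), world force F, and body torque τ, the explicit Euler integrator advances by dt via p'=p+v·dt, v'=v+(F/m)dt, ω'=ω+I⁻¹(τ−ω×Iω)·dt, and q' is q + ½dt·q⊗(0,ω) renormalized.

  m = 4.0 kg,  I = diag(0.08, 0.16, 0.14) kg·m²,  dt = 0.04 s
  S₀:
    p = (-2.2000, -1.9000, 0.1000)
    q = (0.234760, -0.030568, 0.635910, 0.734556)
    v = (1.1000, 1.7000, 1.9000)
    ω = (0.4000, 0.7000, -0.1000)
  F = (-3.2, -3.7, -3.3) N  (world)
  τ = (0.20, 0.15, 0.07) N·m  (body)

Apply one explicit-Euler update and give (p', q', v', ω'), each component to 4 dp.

(τ − ω×Iω)/I = (2.4825, 0.9225, 0.3400)
new body rate ω' = (0.4993, 0.7369, -0.0864)
Hamilton product q⊗(0,ω) = (-0.3594542, -0.4838762, 0.4550976, -0.2992376)
updated quaternion q' = (0.2275, -0.0402, 0.6449, 0.7285)
a = (-0.8000, -0.9250, -0.8250)
p + v·dt = (-2.1560, -1.8320, 0.1760)
new velocity v' = (1.0680, 1.6630, 1.8670)

p' = (-2.1560, -1.8320, 0.1760)
q' = (0.2275, -0.0402, 0.6449, 0.7285)
v' = (1.0680, 1.6630, 1.8670)
ω' = (0.4993, 0.7369, -0.0864)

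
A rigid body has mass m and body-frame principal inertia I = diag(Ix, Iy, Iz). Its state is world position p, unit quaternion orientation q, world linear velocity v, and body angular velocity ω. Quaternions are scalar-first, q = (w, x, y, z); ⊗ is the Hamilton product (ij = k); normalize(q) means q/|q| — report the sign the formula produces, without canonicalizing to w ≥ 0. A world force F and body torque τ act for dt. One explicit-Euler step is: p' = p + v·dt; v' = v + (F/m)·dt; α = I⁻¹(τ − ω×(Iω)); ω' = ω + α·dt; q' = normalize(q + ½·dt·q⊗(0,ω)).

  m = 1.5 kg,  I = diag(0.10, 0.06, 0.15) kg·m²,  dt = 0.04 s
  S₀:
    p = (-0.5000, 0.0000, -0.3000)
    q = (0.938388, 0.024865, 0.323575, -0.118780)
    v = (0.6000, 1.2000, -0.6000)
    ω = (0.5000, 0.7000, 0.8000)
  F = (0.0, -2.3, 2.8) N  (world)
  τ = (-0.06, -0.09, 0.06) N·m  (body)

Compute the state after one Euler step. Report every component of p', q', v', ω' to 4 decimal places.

p' = p + v·dt = (-0.4760, 0.0480, -0.3240)
v + (F/m)dt = (0.6000, 1.1387, -0.5253)
ω×(Iω) gyroscopic = (0.0504, -0.0200, -0.0140)
(τ − ω×Iω)/I = (-1.1040, -1.1667, 0.4933)
ω + α·dt = (0.4558, 0.6533, 0.8197)
Hamilton product q⊗(0,ω) = (-0.1439110, 0.8112000, 0.5775896, 0.6063284)
q + ½dt·q⊗(0,ω), renormalized = (0.9353, 0.0411, 0.3350, -0.1066)

p' = (-0.4760, 0.0480, -0.3240)
q' = (0.9353, 0.0411, 0.3350, -0.1066)
v' = (0.6000, 1.1387, -0.5253)
ω' = (0.4558, 0.6533, 0.8197)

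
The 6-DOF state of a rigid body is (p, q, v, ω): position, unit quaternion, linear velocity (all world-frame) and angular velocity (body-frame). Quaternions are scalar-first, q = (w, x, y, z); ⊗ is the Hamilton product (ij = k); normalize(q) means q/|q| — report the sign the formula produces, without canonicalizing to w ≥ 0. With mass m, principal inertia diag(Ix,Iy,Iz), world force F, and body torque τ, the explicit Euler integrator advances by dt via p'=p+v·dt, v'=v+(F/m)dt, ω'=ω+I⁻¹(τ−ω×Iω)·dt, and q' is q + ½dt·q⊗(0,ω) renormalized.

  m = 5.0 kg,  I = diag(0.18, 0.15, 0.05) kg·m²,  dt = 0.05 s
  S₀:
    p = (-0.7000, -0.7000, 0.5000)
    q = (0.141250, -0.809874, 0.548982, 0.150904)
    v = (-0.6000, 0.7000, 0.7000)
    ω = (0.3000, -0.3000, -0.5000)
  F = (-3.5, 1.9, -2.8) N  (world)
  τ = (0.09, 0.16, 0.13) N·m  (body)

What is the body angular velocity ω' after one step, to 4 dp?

precession coupling ω×(Iω) = (-0.0150, -0.0195, 0.0027)
angular accel α = (0.5833, 1.1967, 2.5460)
ω + α·dt = (0.3292, -0.2402, -0.3727)

ω' = (0.3292, -0.2402, -0.3727)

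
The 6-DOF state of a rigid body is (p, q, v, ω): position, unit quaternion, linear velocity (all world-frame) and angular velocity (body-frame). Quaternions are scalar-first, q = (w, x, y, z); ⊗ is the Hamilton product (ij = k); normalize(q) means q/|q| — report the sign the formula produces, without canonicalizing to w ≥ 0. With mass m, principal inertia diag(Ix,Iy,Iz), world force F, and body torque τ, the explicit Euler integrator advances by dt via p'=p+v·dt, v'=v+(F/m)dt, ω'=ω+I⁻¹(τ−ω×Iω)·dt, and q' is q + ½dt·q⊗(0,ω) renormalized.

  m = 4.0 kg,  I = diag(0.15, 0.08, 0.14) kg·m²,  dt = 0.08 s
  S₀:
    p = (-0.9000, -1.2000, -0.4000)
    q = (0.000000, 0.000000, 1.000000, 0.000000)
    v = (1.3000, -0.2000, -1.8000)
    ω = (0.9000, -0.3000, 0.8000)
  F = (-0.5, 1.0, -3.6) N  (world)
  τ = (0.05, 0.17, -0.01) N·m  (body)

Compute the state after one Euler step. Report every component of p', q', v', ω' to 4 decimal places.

a = F/m = (-0.1250, 0.2500, -0.9000)
p + v·dt = (-0.7960, -1.2160, -0.5440)
v + (F/m)dt = (1.2900, -0.1800, -1.8720)
(τ − ω×Iω)/I = (0.4293, 2.0350, -0.2064)
ω' = ω + α·dt = (0.9343, -0.1372, 0.7835)
2q̇ = q⊗(0,ω) = (0.3000000, 0.8000000, 0.0000000, -0.9000000)
updated quaternion q' = (0.0120, 0.0320, 0.9988, -0.0360)

p' = (-0.7960, -1.2160, -0.5440)
q' = (0.0120, 0.0320, 0.9988, -0.0360)
v' = (1.2900, -0.1800, -1.8720)
ω' = (0.9343, -0.1372, 0.7835)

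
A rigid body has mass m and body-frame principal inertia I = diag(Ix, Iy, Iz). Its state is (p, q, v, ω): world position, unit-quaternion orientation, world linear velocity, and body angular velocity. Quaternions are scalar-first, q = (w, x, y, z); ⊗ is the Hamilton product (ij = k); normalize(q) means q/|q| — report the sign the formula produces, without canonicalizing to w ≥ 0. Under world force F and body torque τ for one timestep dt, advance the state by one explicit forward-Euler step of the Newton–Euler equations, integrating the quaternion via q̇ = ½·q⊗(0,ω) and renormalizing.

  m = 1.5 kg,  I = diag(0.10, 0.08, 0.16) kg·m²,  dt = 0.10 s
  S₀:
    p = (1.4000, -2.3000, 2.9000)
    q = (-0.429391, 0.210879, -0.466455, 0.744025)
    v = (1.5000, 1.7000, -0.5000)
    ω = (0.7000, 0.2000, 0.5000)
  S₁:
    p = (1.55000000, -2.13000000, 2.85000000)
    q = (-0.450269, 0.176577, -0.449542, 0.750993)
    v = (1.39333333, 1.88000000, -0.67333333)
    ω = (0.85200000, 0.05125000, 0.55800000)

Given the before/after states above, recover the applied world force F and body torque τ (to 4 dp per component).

F = (-1.6000, 2.7000, -2.6000)
τ = (0.1600, -0.1400, 0.0900)

ω₁ − ω₀ = (0.15200000, -0.14875000, 0.05800000)
applied torque τ = (0.1600, -0.1400, 0.0900)
velocity change Δv = (-0.10666667, 0.18000000, -0.17333333)
m·(v₁−v₀)/dt = (-1.6000, 2.7000, -2.6000)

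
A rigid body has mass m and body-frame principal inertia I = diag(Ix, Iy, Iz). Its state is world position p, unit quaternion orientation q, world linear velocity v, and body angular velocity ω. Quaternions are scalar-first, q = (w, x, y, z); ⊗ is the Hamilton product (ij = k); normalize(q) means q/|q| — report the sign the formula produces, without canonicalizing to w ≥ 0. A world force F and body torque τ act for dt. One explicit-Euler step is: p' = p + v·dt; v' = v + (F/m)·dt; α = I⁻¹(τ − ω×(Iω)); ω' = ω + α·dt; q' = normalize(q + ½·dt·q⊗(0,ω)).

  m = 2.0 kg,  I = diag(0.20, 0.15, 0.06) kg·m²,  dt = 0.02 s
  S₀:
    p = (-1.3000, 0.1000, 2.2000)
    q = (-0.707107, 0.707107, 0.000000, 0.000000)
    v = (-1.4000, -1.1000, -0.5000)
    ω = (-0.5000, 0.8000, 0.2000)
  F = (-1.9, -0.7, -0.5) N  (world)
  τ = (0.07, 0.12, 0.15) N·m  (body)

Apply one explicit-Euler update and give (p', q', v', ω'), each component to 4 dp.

a = (-0.9500, -0.3500, -0.2500)
p + v·dt = (-1.3280, 0.0780, 2.1900)
new velocity v' = (-1.4190, -1.1070, -0.5050)
gyro term ω×Iω = (-0.0144, -0.0140, 0.0200)
angular accel α = (0.4220, 0.8933, 2.1667)
ω' = ω + α·dt = (-0.4916, 0.8179, 0.2433)
2q̇ = q⊗(0,ω) = (0.3535535, 0.3535535, -0.7071070, 0.4242642)
q + ½dt·q⊗(0,ω), renormalized = (-0.7035, 0.7106, -0.0071, 0.0042)

p' = (-1.3280, 0.0780, 2.1900)
q' = (-0.7035, 0.7106, -0.0071, 0.0042)
v' = (-1.4190, -1.1070, -0.5050)
ω' = (-0.4916, 0.8179, 0.2433)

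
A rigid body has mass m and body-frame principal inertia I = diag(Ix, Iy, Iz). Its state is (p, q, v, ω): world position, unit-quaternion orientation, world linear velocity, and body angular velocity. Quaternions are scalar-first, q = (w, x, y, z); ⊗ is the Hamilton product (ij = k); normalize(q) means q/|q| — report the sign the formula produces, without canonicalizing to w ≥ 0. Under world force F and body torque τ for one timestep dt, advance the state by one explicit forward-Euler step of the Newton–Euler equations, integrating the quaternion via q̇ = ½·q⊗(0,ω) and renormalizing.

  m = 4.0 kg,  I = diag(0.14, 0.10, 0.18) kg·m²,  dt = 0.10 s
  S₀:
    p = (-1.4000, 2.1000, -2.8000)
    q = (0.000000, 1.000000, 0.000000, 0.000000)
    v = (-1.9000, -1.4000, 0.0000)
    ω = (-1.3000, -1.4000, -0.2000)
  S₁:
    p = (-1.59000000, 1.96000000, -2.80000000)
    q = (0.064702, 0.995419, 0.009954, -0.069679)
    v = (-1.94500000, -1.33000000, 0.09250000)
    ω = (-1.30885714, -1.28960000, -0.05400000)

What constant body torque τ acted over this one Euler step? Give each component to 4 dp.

ω₁ − ω₀ = (-0.00885714, 0.11040000, 0.14600000)
precession coupling = (0.0224, -0.0104, -0.0728)
applied torque τ = (0.0100, 0.1000, 0.1900)

τ = (0.0100, 0.1000, 0.1900)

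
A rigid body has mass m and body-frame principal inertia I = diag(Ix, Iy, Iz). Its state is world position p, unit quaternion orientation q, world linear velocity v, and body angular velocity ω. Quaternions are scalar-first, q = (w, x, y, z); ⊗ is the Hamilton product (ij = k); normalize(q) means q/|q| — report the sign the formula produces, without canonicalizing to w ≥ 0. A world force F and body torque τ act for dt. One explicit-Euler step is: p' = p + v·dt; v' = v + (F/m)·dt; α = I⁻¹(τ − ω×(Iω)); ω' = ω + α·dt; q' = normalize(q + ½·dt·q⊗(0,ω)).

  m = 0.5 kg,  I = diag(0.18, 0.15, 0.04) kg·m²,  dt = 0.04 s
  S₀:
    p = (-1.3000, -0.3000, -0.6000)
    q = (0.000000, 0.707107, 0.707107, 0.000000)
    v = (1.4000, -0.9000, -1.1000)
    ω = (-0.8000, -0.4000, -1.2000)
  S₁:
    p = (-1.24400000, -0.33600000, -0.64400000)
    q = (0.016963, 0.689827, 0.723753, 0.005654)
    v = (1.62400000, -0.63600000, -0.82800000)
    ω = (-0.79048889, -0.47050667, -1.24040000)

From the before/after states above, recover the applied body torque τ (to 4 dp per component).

ω₁ − ω₀ = (0.00951111, -0.07050667, -0.04040000)
I·α + gyro = (-0.0100, -0.1300, -0.0500)

τ = (-0.0100, -0.1300, -0.0500)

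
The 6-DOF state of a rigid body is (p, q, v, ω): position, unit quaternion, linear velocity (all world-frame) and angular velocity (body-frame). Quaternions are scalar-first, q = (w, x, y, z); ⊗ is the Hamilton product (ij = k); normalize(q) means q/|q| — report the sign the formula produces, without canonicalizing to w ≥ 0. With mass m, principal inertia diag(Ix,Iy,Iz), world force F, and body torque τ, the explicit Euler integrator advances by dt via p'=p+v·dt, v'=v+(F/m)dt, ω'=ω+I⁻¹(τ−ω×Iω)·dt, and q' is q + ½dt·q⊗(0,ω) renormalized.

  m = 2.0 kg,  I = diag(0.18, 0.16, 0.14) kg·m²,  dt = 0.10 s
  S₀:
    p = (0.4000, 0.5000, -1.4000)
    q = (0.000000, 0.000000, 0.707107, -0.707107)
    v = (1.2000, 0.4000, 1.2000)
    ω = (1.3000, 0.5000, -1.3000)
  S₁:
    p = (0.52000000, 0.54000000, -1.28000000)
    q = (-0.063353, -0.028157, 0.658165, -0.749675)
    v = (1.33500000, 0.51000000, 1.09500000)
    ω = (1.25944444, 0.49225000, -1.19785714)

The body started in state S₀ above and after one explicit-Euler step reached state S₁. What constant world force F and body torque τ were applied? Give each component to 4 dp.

velocity change Δv = (0.13500000, 0.11000000, -0.10500000)
m·(v₁−v₀)/dt = (2.7000, 2.2000, -2.1000)
rate change Δω = (-0.04055556, -0.00775000, 0.10214286)
applied torque τ = (-0.0600, -0.0800, 0.1300)

F = (2.7000, 2.2000, -2.1000)
τ = (-0.0600, -0.0800, 0.1300)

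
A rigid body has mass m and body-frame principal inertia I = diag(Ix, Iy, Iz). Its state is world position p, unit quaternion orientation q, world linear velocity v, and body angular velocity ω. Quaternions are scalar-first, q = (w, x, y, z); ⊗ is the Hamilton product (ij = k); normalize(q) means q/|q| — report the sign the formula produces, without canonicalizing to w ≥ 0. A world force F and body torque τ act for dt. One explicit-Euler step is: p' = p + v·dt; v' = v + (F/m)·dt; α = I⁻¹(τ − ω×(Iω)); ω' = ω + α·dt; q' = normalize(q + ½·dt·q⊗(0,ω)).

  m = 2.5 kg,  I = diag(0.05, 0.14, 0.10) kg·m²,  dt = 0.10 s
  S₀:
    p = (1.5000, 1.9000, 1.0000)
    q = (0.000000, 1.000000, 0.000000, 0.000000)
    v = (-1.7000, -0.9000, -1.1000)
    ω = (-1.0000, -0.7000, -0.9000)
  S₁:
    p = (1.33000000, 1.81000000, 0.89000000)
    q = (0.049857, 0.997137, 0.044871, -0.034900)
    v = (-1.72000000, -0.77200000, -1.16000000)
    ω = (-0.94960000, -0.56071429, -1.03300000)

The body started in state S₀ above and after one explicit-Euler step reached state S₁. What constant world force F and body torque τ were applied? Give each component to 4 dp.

F = (-0.5000, 3.2000, -1.5000)
τ = (0.0000, 0.1500, -0.0700)

v₁ − v₀ = (-0.02000000, 0.12800000, -0.06000000)
applied force F = (-0.5000, 3.2000, -1.5000)
Δω = ω₁−ω₀ = (0.05040000, 0.13928571, -0.13300000)
gyro term ω₀×Iω₀ = (-0.0252, -0.0450, 0.0630)
applied torque τ = (0.0000, 0.1500, -0.0700)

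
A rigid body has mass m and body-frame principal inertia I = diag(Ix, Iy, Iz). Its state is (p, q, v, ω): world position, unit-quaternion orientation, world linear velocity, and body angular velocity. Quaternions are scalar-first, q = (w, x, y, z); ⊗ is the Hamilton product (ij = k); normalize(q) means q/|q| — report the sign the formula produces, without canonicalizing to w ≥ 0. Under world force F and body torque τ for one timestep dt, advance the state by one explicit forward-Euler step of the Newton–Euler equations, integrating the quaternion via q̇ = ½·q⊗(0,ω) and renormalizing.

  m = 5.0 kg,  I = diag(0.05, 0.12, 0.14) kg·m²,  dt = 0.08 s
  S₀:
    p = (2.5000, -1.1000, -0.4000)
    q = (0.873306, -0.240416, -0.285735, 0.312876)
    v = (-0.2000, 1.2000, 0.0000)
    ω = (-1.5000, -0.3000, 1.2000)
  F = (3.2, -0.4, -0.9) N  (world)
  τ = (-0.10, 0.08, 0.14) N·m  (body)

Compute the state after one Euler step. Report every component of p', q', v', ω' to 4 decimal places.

p' = (2.4840, -1.0040, -0.4000)
q' = (0.8379, -0.3019, -0.3025, 0.3395)
v' = (-0.1488, 1.1936, -0.0144)
ω' = (-1.6485, -0.3547, 1.2620)

ω×(Iω) gyroscopic = (-0.0072, 0.1620, 0.0315)
(τ − ω×Iω)/I = (-1.8560, -0.6833, 0.7750)
ω + α·dt = (-1.6485, -0.3547, 1.2620)
2q̇ = q⊗(0,ω) = (-0.8217957, -1.5589782, -0.4428066, 0.6914895)
q + ½dt·q⊗(0,ω), renormalized = (0.8379, -0.3019, -0.3025, 0.3395)
linear accel F/m = (0.6400, -0.0800, -0.1800)
p' = p + v·dt = (2.4840, -1.0040, -0.4000)
v + (F/m)dt = (-0.1488, 1.1936, -0.0144)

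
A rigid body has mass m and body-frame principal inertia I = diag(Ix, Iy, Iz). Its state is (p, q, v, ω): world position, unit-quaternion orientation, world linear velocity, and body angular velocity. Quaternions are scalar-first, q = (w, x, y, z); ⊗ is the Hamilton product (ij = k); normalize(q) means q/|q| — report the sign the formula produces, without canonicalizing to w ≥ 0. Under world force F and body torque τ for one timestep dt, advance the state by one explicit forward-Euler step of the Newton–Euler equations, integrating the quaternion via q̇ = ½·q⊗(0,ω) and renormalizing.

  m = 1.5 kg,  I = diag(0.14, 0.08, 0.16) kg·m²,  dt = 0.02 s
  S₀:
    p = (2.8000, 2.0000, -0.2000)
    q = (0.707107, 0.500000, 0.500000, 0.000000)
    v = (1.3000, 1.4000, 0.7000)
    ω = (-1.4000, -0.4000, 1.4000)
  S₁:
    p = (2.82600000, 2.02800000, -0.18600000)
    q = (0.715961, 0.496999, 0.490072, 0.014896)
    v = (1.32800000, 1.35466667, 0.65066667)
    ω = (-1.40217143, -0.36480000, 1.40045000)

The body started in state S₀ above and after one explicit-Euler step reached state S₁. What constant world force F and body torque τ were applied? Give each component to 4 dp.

F = (2.1000, -3.4000, -3.7000)
τ = (-0.0600, 0.1800, -0.0300)

velocity change Δv = (0.02800000, -0.04533333, -0.04933333)
F = m·Δv/dt = (2.1000, -3.4000, -3.7000)
ω₁ − ω₀ = (-0.00217143, 0.03520000, 0.00045000)
gyro term ω₀×Iω₀ = (-0.0448, 0.0392, -0.0336)
I·α + gyro = (-0.0600, 0.1800, -0.0300)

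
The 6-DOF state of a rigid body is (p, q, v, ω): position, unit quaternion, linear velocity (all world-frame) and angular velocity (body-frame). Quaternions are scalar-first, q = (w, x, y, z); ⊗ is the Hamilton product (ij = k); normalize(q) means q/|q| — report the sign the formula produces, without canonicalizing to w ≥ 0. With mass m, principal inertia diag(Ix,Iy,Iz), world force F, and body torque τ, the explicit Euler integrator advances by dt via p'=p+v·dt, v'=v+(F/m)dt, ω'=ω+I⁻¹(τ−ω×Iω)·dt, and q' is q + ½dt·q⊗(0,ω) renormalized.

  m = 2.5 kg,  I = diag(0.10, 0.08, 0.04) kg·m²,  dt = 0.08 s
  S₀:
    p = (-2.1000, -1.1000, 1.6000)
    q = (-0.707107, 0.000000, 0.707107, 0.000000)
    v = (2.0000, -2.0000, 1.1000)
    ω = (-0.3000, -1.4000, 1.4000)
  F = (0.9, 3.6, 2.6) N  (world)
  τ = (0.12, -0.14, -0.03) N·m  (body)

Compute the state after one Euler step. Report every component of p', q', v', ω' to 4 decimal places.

p' = (-1.9400, -1.2600, 1.6880)
q' = (-0.6654, 0.0479, 0.7443, -0.0310)
v' = (2.0288, -1.8848, 1.1832)
ω' = (-0.2667, -1.5148, 1.3568)

angular accel α = (0.4160, -1.4350, -0.5400)
new body rate ω' = (-0.2667, -1.5148, 1.3568)
Hamilton product q⊗(0,ω) = (0.9899498, 1.2020819, 0.9899498, -0.7778177)
updated quaternion q' = (-0.6654, 0.0479, 0.7443, -0.0310)
p + v·dt = (-1.9400, -1.2600, 1.6880)
v + (F/m)dt = (2.0288, -1.8848, 1.1832)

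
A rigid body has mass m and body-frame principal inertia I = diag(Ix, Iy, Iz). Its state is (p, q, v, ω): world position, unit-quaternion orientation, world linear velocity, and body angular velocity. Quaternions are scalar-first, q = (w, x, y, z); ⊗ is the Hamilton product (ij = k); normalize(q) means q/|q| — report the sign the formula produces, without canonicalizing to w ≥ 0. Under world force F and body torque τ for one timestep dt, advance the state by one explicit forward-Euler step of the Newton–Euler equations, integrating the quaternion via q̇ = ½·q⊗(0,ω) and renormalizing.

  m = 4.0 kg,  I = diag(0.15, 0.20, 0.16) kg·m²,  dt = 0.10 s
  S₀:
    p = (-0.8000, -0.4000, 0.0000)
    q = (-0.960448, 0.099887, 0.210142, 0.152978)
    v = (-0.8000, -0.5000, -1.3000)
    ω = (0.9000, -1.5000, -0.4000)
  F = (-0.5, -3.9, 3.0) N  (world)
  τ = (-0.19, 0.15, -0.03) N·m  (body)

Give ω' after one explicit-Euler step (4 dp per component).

angular accel α = (-1.1067, 0.7320, 0.2344)
new body rate ω' = (0.7893, -1.4268, -0.3766)

ω' = (0.7893, -1.4268, -0.3766)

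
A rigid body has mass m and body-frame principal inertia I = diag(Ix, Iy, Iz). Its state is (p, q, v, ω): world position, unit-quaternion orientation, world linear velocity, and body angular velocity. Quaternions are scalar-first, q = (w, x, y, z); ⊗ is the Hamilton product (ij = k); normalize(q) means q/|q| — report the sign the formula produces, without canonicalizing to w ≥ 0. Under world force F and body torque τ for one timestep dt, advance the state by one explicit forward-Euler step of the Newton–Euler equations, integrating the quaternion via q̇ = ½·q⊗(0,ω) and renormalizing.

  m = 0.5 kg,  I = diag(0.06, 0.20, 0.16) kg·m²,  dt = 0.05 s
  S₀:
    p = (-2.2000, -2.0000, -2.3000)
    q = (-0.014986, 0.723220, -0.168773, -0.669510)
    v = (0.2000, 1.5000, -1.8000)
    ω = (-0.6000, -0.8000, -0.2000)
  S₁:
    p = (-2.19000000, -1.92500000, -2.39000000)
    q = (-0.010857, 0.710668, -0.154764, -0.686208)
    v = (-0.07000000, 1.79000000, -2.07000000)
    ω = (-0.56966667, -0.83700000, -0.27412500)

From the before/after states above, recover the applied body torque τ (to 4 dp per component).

Δω = ω₁−ω₀ = (0.03033333, -0.03700000, -0.07412500)
I·α + gyro = (0.0300, -0.1600, -0.1700)

τ = (0.0300, -0.1600, -0.1700)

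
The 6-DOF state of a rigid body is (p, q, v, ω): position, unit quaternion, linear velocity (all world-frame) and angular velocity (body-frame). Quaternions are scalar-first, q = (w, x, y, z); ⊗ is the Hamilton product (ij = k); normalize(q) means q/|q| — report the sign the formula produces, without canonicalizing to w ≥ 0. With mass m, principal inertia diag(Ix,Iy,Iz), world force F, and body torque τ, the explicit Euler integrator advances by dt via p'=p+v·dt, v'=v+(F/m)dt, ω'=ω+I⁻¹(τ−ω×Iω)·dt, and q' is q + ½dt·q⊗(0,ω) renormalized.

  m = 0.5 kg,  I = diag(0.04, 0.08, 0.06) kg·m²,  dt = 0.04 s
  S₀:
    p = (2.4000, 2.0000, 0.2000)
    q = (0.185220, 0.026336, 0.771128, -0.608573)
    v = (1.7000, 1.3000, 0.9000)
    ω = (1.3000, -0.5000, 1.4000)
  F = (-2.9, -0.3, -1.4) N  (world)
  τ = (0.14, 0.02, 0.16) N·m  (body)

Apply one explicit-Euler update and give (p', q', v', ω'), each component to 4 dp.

a = F/m = (-5.8000, -0.6000, -2.8000)
p' = p + v·dt = (2.4680, 2.0520, 0.2360)
v' = v + a·dt = (1.4680, 1.2760, 0.7880)
α = I⁻¹(τ − ω×Iω) = (3.1500, 0.7050, 3.1000)
new body rate ω' = (1.4260, -0.4718, 1.5240)
2q̇ = q⊗(0,ω) = (1.2033294, 1.0160787, -0.9206253, -0.7563264)
q + ½dt·q⊗(0,ω), renormalized = (0.2091, 0.0466, 0.7521, -0.6232)

p' = (2.4680, 2.0520, 0.2360)
q' = (0.2091, 0.0466, 0.7521, -0.6232)
v' = (1.4680, 1.2760, 0.7880)
ω' = (1.4260, -0.4718, 1.5240)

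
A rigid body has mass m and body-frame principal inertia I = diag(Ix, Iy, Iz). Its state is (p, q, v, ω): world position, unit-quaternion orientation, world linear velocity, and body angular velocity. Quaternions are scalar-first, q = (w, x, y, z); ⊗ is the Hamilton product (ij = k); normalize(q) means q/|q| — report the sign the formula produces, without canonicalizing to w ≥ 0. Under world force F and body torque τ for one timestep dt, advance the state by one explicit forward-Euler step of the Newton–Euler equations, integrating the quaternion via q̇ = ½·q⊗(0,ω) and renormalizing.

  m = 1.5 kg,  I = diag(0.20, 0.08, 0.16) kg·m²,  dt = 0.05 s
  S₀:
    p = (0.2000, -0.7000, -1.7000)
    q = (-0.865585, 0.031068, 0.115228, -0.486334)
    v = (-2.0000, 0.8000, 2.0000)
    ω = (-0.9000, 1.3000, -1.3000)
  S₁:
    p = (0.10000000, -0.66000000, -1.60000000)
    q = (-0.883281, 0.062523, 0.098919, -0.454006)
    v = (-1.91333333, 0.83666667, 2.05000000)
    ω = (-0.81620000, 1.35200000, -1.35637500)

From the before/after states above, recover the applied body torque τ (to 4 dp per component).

rate change Δω = (0.08380000, 0.05200000, -0.05637500)
precession coupling = (-0.1352, 0.0468, 0.1404)
applied torque τ = (0.2000, 0.1300, -0.0400)

τ = (0.2000, 0.1300, -0.0400)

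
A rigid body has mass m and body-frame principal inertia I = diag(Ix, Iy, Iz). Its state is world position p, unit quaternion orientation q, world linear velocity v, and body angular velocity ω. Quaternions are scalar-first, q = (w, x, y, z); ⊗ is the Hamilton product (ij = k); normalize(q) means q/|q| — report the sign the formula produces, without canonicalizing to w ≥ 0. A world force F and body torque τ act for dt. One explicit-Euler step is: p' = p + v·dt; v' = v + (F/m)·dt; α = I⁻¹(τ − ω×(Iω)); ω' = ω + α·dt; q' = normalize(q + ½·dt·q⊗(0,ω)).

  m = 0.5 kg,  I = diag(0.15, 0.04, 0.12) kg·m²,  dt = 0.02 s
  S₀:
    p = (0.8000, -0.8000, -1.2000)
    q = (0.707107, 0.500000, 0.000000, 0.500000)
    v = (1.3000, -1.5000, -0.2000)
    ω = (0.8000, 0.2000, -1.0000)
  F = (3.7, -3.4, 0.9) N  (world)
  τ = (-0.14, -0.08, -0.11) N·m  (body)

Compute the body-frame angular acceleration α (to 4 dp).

α = (-0.8267, -1.4000, -0.7700)

precession coupling ω×(Iω) = (-0.0160, -0.0240, -0.0176)
α = I⁻¹(τ − ω×Iω) = (-0.8267, -1.4000, -0.7700)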